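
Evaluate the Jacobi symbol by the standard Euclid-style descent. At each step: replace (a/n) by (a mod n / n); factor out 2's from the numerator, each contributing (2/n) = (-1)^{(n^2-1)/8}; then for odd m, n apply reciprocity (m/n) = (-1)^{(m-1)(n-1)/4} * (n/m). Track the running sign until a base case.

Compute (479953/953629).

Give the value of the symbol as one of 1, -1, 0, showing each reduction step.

reciprocity: (479953/953629) = +1·(953629/479953) since 479953 mod 4 = 1, 953629 mod 4 = 1; sign now +1
(953629/479953) = (473676/479953)   [reduce mod 479953]
473676 = 2^2·118419; (2/479953) = +1 since 479953 mod 8 = 1, so (473676/479953) = (+1)^2·(118419/479953); sign now +1
reciprocity: (118419/479953) = +1·(479953/118419) since 118419 mod 4 = 3, 479953 mod 4 = 1; sign now +1
(479953/118419) = (6277/118419)   [reduce mod 118419]
reciprocity: (6277/118419) = +1·(118419/6277) since 6277 mod 4 = 1, 118419 mod 4 = 3; sign now +1
(118419/6277) = (5433/6277)   [reduce mod 6277]
reciprocity: (5433/6277) = +1·(6277/5433) since 5433 mod 4 = 1, 6277 mod 4 = 1; sign now +1
(6277/5433) = (844/5433)   [reduce mod 5433]
844 = 2^2·211; (2/5433) = +1 since 5433 mod 8 = 1, so (844/5433) = (+1)^2·(211/5433); sign now +1
reciprocity: (211/5433) = +1·(5433/211) since 211 mod 4 = 3, 5433 mod 4 = 1; sign now +1
(5433/211) = (158/211)   [reduce mod 211]
158 = 2^1·79; (2/211) = -1 since 211 mod 8 = 3, so (158/211) = (-1)^1·(79/211); sign now -1
reciprocity: (79/211) = -1·(211/79) since 79 mod 4 = 3, 211 mod 4 = 3; sign now +1
(211/79) = (53/79)   [reduce mod 79]
reciprocity: (53/79) = +1·(79/53) since 53 mod 4 = 1, 79 mod 4 = 3; sign now +1
(79/53) = (26/53)   [reduce mod 53]
26 = 2^1·13; (2/53) = -1 since 53 mod 8 = 5, so (26/53) = (-1)^1·(13/53); sign now -1
reciprocity: (13/53) = +1·(53/13) since 13 mod 4 = 1, 53 mod 4 = 1; sign now -1
(53/13) = (1/13)   [reduce mod 13]
(1/13) = 1; final value = sign = -1

-1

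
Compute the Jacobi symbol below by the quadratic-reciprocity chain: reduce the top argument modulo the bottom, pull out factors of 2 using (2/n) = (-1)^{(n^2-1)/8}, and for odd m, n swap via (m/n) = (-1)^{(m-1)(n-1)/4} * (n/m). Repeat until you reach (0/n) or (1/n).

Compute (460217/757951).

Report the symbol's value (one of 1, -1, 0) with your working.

flip (460217/757951) -> (757951/460217): both odd, 460217 mod 4 = 1, 757951 mod 4 = 3, so the flip contributes +1; sign now +1
(757951/460217): 757951 mod 460217 = 297734, so (757951/460217) = (297734/460217)
factor out 2^1: 297734 = 2^1·148867; with 460217 mod 8 = 1, (2/460217) = +1; sign now +1; continue with (148867/460217)
flip (148867/460217) -> (460217/148867): both odd, 148867 mod 4 = 3, 460217 mod 4 = 1, so the flip contributes +1; sign now +1
(460217/148867): 460217 mod 148867 = 13616, so (460217/148867) = (13616/148867)
factor out 2^4: 13616 = 2^4·851; with 148867 mod 8 = 3, (2/148867) = -1; sign now +1; continue with (851/148867)
flip (851/148867) -> (148867/851): both odd, 851 mod 4 = 3, 148867 mod 4 = 3, so the flip contributes -1; sign now -1
(148867/851): 148867 mod 851 = 793, so (148867/851) = (793/851)
flip (793/851) -> (851/793): both odd, 793 mod 4 = 1, 851 mod 4 = 3, so the flip contributes +1; sign now -1
(851/793): 851 mod 793 = 58, so (851/793) = (58/793)
factor out 2^1: 58 = 2^1·29; with 793 mod 8 = 1, (2/793) = +1; sign now -1; continue with (29/793)
flip (29/793) -> (793/29): both odd, 29 mod 4 = 1, 793 mod 4 = 1, so the flip contributes +1; sign now -1
(793/29): 793 mod 29 = 10, so (793/29) = (10/29)
factor out 2^1: 10 = 2^1·5; with 29 mod 8 = 5, (2/29) = -1; sign now +1; continue with (5/29)
flip (5/29) -> (29/5): both odd, 5 mod 4 = 1, 29 mod 4 = 1, so the flip contributes +1; sign now +1
(29/5): 29 mod 5 = 4, so (29/5) = (4/5)
factor out 2^2: 4 = 2^2·1; with 5 mod 8 = 5, (2/5) = -1; sign now +1; continue with (1/5)
reached (1/5) = 1, so the symbol is +1

1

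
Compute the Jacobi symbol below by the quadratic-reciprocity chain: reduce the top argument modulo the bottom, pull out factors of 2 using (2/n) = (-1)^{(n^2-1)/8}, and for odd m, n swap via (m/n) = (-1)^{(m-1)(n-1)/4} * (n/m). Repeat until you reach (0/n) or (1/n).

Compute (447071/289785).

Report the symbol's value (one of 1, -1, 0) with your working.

1

(447071/289785) = (157286/289785)   [reduce mod 289785]
157286 = 2^1·78643; (2/289785) = +1 since 289785 mod 8 = 1, so (157286/289785) = (+1)^1·(78643/289785); sign now +1
reciprocity: (78643/289785) = +1·(289785/78643) since 78643 mod 4 = 3, 289785 mod 4 = 1; sign now +1
(289785/78643) = (53856/78643)   [reduce mod 78643]
53856 = 2^5·1683; (2/78643) = -1 since 78643 mod 8 = 3, so (53856/78643) = (-1)^5·(1683/78643); sign now -1
reciprocity: (1683/78643) = -1·(78643/1683) since 1683 mod 4 = 3, 78643 mod 4 = 3; sign now +1
(78643/1683) = (1225/1683)   [reduce mod 1683]
reciprocity: (1225/1683) = +1·(1683/1225) since 1225 mod 4 = 1, 1683 mod 4 = 3; sign now +1
(1683/1225) = (458/1225)   [reduce mod 1225]
458 = 2^1·229; (2/1225) = +1 since 1225 mod 8 = 1, so (458/1225) = (+1)^1·(229/1225); sign now +1
reciprocity: (229/1225) = +1·(1225/229) since 229 mod 4 = 1, 1225 mod 4 = 1; sign now +1
(1225/229) = (80/229)   [reduce mod 229]
80 = 2^4·5; (2/229) = -1 since 229 mod 8 = 5, so (80/229) = (-1)^4·(5/229); sign now +1
reciprocity: (5/229) = +1·(229/5) since 5 mod 4 = 1, 229 mod 4 = 1; sign now +1
(229/5) = (4/5)   [reduce mod 5]
4 = 2^2·1; (2/5) = -1 since 5 mod 8 = 5, so (4/5) = (-1)^2·(1/5); sign now +1
(1/5) = 1; final value = sign = +1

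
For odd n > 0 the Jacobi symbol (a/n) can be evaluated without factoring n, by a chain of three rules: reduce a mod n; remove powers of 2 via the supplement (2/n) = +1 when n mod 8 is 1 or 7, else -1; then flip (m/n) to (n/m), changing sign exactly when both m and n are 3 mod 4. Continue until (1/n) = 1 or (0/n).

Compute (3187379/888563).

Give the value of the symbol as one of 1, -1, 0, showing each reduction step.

0

(3187379/888563): 3187379 mod 888563 = 521690, so (3187379/888563) = (521690/888563)
factor out 2^1: 521690 = 2^1·260845; with 888563 mod 8 = 3, (2/888563) = -1; sign now -1; continue with (260845/888563)
flip (260845/888563) -> (888563/260845): both odd, 260845 mod 4 = 1, 888563 mod 4 = 3, so the flip contributes +1; sign now -1
(888563/260845): 888563 mod 260845 = 106028, so (888563/260845) = (106028/260845)
factor out 2^2: 106028 = 2^2·26507; with 260845 mod 8 = 5, (2/260845) = -1; sign now -1; continue with (26507/260845)
flip (26507/260845) -> (260845/26507): both odd, 26507 mod 4 = 3, 260845 mod 4 = 1, so the flip contributes +1; sign now -1
(260845/26507): 260845 mod 26507 = 22282, so (260845/26507) = (22282/26507)
factor out 2^1: 22282 = 2^1·11141; with 26507 mod 8 = 3, (2/26507) = -1; sign now +1; continue with (11141/26507)
flip (11141/26507) -> (26507/11141): both odd, 11141 mod 4 = 1, 26507 mod 4 = 3, so the flip contributes +1; sign now +1
(26507/11141): 26507 mod 11141 = 4225, so (26507/11141) = (4225/11141)
flip (4225/11141) -> (11141/4225): both odd, 4225 mod 4 = 1, 11141 mod 4 = 1, so the flip contributes +1; sign now +1
(11141/4225): 11141 mod 4225 = 2691, so (11141/4225) = (2691/4225)
flip (2691/4225) -> (4225/2691): both odd, 2691 mod 4 = 3, 4225 mod 4 = 1, so the flip contributes +1; sign now +1
(4225/2691): 4225 mod 2691 = 1534, so (4225/2691) = (1534/2691)
factor out 2^1: 1534 = 2^1·767; with 2691 mod 8 = 3, (2/2691) = -1; sign now -1; continue with (767/2691)
flip (767/2691) -> (2691/767): both odd, 767 mod 4 = 3, 2691 mod 4 = 3, so the flip contributes -1; sign now +1
(2691/767): 2691 mod 767 = 390, so (2691/767) = (390/767)
factor out 2^1: 390 = 2^1·195; with 767 mod 8 = 7, (2/767) = +1; sign now +1; continue with (195/767)
flip (195/767) -> (767/195): both odd, 195 mod 4 = 3, 767 mod 4 = 3, so the flip contributes -1; sign now -1
(767/195): 767 mod 195 = 182, so (767/195) = (182/195)
factor out 2^1: 182 = 2^1·91; with 195 mod 8 = 3, (2/195) = -1; sign now +1; continue with (91/195)
flip (91/195) -> (195/91): both odd, 91 mod 4 = 3, 195 mod 4 = 3, so the flip contributes -1; sign now -1
(195/91): 195 mod 91 = 13, so (195/91) = (13/91)
flip (13/91) -> (91/13): both odd, 13 mod 4 = 1, 91 mod 4 = 3, so the flip contributes +1; sign now -1
(91/13): 91 mod 13 = 0, so (91/13) = (0/13)
reached (0/13); gcd(a, n) > 1, so (0/13) = 0 and the symbol is 0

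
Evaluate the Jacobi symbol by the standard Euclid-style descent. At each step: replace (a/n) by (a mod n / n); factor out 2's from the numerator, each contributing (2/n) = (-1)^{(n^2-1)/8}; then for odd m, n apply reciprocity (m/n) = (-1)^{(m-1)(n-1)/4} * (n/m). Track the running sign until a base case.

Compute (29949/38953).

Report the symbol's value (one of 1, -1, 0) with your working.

1

reciprocity: (29949/38953) = +1·(38953/29949) since 29949 mod 4 = 1, 38953 mod 4 = 1; sign now +1
(38953/29949) = (9004/29949)   [reduce mod 29949]
9004 = 2^2·2251; (2/29949) = -1 since 29949 mod 8 = 5, so (9004/29949) = (-1)^2·(2251/29949); sign now +1
reciprocity: (2251/29949) = +1·(29949/2251) since 2251 mod 4 = 3, 29949 mod 4 = 1; sign now +1
(29949/2251) = (686/2251)   [reduce mod 2251]
686 = 2^1·343; (2/2251) = -1 since 2251 mod 8 = 3, so (686/2251) = (-1)^1·(343/2251); sign now -1
reciprocity: (343/2251) = -1·(2251/343) since 343 mod 4 = 3, 2251 mod 4 = 3; sign now +1
(2251/343) = (193/343)   [reduce mod 343]
reciprocity: (193/343) = +1·(343/193) since 193 mod 4 = 1, 343 mod 4 = 3; sign now +1
(343/193) = (150/193)   [reduce mod 193]
150 = 2^1·75; (2/193) = +1 since 193 mod 8 = 1, so (150/193) = (+1)^1·(75/193); sign now +1
reciprocity: (75/193) = +1·(193/75) since 75 mod 4 = 3, 193 mod 4 = 1; sign now +1
(193/75) = (43/75)   [reduce mod 75]
reciprocity: (43/75) = -1·(75/43) since 43 mod 4 = 3, 75 mod 4 = 3; sign now -1
(75/43) = (32/43)   [reduce mod 43]
32 = 2^5·1; (2/43) = -1 since 43 mod 8 = 3, so (32/43) = (-1)^5·(1/43); sign now +1
(1/43) = 1; final value = sign = +1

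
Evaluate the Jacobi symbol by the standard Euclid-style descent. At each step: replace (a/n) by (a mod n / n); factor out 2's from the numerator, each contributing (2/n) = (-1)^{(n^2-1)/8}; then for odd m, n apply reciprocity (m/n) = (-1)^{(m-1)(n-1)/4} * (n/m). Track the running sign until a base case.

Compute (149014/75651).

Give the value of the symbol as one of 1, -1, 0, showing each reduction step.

1

(149014/75651): 149014 mod 75651 = 73363, so (149014/75651) = (73363/75651)
flip (73363/75651) -> (75651/73363): both odd, 73363 mod 4 = 3, 75651 mod 4 = 3, so the flip contributes -1; sign now -1
(75651/73363): 75651 mod 73363 = 2288, so (75651/73363) = (2288/73363)
factor out 2^4: 2288 = 2^4·143; with 73363 mod 8 = 3, (2/73363) = -1; sign now -1; continue with (143/73363)
flip (143/73363) -> (73363/143): both odd, 143 mod 4 = 3, 73363 mod 4 = 3, so the flip contributes -1; sign now +1
(73363/143): 73363 mod 143 = 4, so (73363/143) = (4/143)
factor out 2^2: 4 = 2^2·1; with 143 mod 8 = 7, (2/143) = +1; sign now +1; continue with (1/143)
reached (1/143) = 1, so the symbol is +1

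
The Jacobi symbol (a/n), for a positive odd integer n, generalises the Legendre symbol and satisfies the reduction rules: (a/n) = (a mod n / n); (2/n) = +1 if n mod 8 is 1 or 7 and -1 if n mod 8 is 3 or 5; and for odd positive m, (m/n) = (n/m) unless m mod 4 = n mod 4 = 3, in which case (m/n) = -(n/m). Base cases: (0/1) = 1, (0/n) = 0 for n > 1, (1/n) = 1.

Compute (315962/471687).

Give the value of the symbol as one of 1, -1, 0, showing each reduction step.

1

factor out 2^1: 315962 = 2^1·157981; with 471687 mod 8 = 7, (2/471687) = +1; sign now +1; continue with (157981/471687)
flip (157981/471687) -> (471687/157981): both odd, 157981 mod 4 = 1, 471687 mod 4 = 3, so the flip contributes +1; sign now +1
(471687/157981): 471687 mod 157981 = 155725, so (471687/157981) = (155725/157981)
flip (155725/157981) -> (157981/155725): both odd, 155725 mod 4 = 1, 157981 mod 4 = 1, so the flip contributes +1; sign now +1
(157981/155725): 157981 mod 155725 = 2256, so (157981/155725) = (2256/155725)
factor out 2^4: 2256 = 2^4·141; with 155725 mod 8 = 5, (2/155725) = -1; sign now +1; continue with (141/155725)
flip (141/155725) -> (155725/141): both odd, 141 mod 4 = 1, 155725 mod 4 = 1, so the flip contributes +1; sign now +1
(155725/141): 155725 mod 141 = 61, so (155725/141) = (61/141)
flip (61/141) -> (141/61): both odd, 61 mod 4 = 1, 141 mod 4 = 1, so the flip contributes +1; sign now +1
(141/61): 141 mod 61 = 19, so (141/61) = (19/61)
flip (19/61) -> (61/19): both odd, 19 mod 4 = 3, 61 mod 4 = 1, so the flip contributes +1; sign now +1
(61/19): 61 mod 19 = 4, so (61/19) = (4/19)
factor out 2^2: 4 = 2^2·1; with 19 mod 8 = 3, (2/19) = -1; sign now +1; continue with (1/19)
reached (1/19) = 1, so the symbol is +1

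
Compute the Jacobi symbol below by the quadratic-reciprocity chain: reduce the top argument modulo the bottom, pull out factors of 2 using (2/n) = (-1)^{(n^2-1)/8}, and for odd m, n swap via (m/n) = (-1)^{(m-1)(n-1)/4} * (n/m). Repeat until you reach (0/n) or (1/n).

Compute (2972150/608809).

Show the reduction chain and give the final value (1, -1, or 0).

(2972150/608809): 2972150 mod 608809 = 536914, so (2972150/608809) = (536914/608809)
factor out 2^1: 536914 = 2^1·268457; with 608809 mod 8 = 1, (2/608809) = +1; sign now +1; continue with (268457/608809)
flip (268457/608809) -> (608809/268457): both odd, 268457 mod 4 = 1, 608809 mod 4 = 1, so the flip contributes +1; sign now +1
(608809/268457): 608809 mod 268457 = 71895, so (608809/268457) = (71895/268457)
flip (71895/268457) -> (268457/71895): both odd, 71895 mod 4 = 3, 268457 mod 4 = 1, so the flip contributes +1; sign now +1
(268457/71895): 268457 mod 71895 = 52772, so (268457/71895) = (52772/71895)
factor out 2^2: 52772 = 2^2·13193; with 71895 mod 8 = 7, (2/71895) = +1; sign now +1; continue with (13193/71895)
flip (13193/71895) -> (71895/13193): both odd, 13193 mod 4 = 1, 71895 mod 4 = 3, so the flip contributes +1; sign now +1
(71895/13193): 71895 mod 13193 = 5930, so (71895/13193) = (5930/13193)
factor out 2^1: 5930 = 2^1·2965; with 13193 mod 8 = 1, (2/13193) = +1; sign now +1; continue with (2965/13193)
flip (2965/13193) -> (13193/2965): both odd, 2965 mod 4 = 1, 13193 mod 4 = 1, so the flip contributes +1; sign now +1
(13193/2965): 13193 mod 2965 = 1333, so (13193/2965) = (1333/2965)
flip (1333/2965) -> (2965/1333): both odd, 1333 mod 4 = 1, 2965 mod 4 = 1, so the flip contributes +1; sign now +1
(2965/1333): 2965 mod 1333 = 299, so (2965/1333) = (299/1333)
flip (299/1333) -> (1333/299): both odd, 299 mod 4 = 3, 1333 mod 4 = 1, so the flip contributes +1; sign now +1
(1333/299): 1333 mod 299 = 137, so (1333/299) = (137/299)
flip (137/299) -> (299/137): both odd, 137 mod 4 = 1, 299 mod 4 = 3, so the flip contributes +1; sign now +1
(299/137): 299 mod 137 = 25, so (299/137) = (25/137)
flip (25/137) -> (137/25): both odd, 25 mod 4 = 1, 137 mod 4 = 1, so the flip contributes +1; sign now +1
(137/25): 137 mod 25 = 12, so (137/25) = (12/25)
factor out 2^2: 12 = 2^2·3; with 25 mod 8 = 1, (2/25) = +1; sign now +1; continue with (3/25)
flip (3/25) -> (25/3): both odd, 3 mod 4 = 3, 25 mod 4 = 1, so the flip contributes +1; sign now +1
(25/3): 25 mod 3 = 1, so (25/3) = (1/3)
reached (1/3) = 1, so the symbol is +1

1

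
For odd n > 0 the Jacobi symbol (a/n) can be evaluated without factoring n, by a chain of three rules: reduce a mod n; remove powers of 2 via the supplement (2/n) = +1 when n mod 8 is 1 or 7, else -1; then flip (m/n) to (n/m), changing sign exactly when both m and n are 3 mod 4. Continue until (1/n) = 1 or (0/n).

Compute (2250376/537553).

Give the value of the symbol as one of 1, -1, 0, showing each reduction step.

1

(2250376/537553): 2250376 mod 537553 = 100164, so (2250376/537553) = (100164/537553)
factor out 2^2: 100164 = 2^2·25041; with 537553 mod 8 = 1, (2/537553) = +1; sign now +1; continue with (25041/537553)
flip (25041/537553) -> (537553/25041): both odd, 25041 mod 4 = 1, 537553 mod 4 = 1, so the flip contributes +1; sign now +1
(537553/25041): 537553 mod 25041 = 11692, so (537553/25041) = (11692/25041)
factor out 2^2: 11692 = 2^2·2923; with 25041 mod 8 = 1, (2/25041) = +1; sign now +1; continue with (2923/25041)
flip (2923/25041) -> (25041/2923): both odd, 2923 mod 4 = 3, 25041 mod 4 = 1, so the flip contributes +1; sign now +1
(25041/2923): 25041 mod 2923 = 1657, so (25041/2923) = (1657/2923)
flip (1657/2923) -> (2923/1657): both odd, 1657 mod 4 = 1, 2923 mod 4 = 3, so the flip contributes +1; sign now +1
(2923/1657): 2923 mod 1657 = 1266, so (2923/1657) = (1266/1657)
factor out 2^1: 1266 = 2^1·633; with 1657 mod 8 = 1, (2/1657) = +1; sign now +1; continue with (633/1657)
flip (633/1657) -> (1657/633): both odd, 633 mod 4 = 1, 1657 mod 4 = 1, so the flip contributes +1; sign now +1
(1657/633): 1657 mod 633 = 391, so (1657/633) = (391/633)
flip (391/633) -> (633/391): both odd, 391 mod 4 = 3, 633 mod 4 = 1, so the flip contributes +1; sign now +1
(633/391): 633 mod 391 = 242, so (633/391) = (242/391)
factor out 2^1: 242 = 2^1·121; with 391 mod 8 = 7, (2/391) = +1; sign now +1; continue with (121/391)
flip (121/391) -> (391/121): both odd, 121 mod 4 = 1, 391 mod 4 = 3, so the flip contributes +1; sign now +1
(391/121): 391 mod 121 = 28, so (391/121) = (28/121)
factor out 2^2: 28 = 2^2·7; with 121 mod 8 = 1, (2/121) = +1; sign now +1; continue with (7/121)
flip (7/121) -> (121/7): both odd, 7 mod 4 = 3, 121 mod 4 = 1, so the flip contributes +1; sign now +1
(121/7): 121 mod 7 = 2, so (121/7) = (2/7)
factor out 2^1: 2 = 2^1·1; with 7 mod 8 = 7, (2/7) = +1; sign now +1; continue with (1/7)
reached (1/7) = 1, so the symbol is +1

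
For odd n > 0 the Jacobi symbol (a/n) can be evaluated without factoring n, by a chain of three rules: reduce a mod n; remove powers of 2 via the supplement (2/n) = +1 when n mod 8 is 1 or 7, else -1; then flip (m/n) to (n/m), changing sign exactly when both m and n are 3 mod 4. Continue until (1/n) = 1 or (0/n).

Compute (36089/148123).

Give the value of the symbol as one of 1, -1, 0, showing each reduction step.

reciprocity: (36089/148123) = +1·(148123/36089) since 36089 mod 4 = 1, 148123 mod 4 = 3; sign now +1
(148123/36089) = (3767/36089)   [reduce mod 36089]
reciprocity: (3767/36089) = +1·(36089/3767) since 3767 mod 4 = 3, 36089 mod 4 = 1; sign now +1
(36089/3767) = (2186/3767)   [reduce mod 3767]
2186 = 2^1·1093; (2/3767) = +1 since 3767 mod 8 = 7, so (2186/3767) = (+1)^1·(1093/3767); sign now +1
reciprocity: (1093/3767) = +1·(3767/1093) since 1093 mod 4 = 1, 3767 mod 4 = 3; sign now +1
(3767/1093) = (488/1093)   [reduce mod 1093]
488 = 2^3·61; (2/1093) = -1 since 1093 mod 8 = 5, so (488/1093) = (-1)^3·(61/1093); sign now -1
reciprocity: (61/1093) = +1·(1093/61) since 61 mod 4 = 1, 1093 mod 4 = 1; sign now -1
(1093/61) = (56/61)   [reduce mod 61]
56 = 2^3·7; (2/61) = -1 since 61 mod 8 = 5, so (56/61) = (-1)^3·(7/61); sign now +1
reciprocity: (7/61) = +1·(61/7) since 7 mod 4 = 3, 61 mod 4 = 1; sign now +1
(61/7) = (5/7)   [reduce mod 7]
reciprocity: (5/7) = +1·(7/5) since 5 mod 4 = 1, 7 mod 4 = 3; sign now +1
(7/5) = (2/5)   [reduce mod 5]
2 = 2^1·1; (2/5) = -1 since 5 mod 8 = 5, so (2/5) = (-1)^1·(1/5); sign now -1
(1/5) = 1; final value = sign = -1

-1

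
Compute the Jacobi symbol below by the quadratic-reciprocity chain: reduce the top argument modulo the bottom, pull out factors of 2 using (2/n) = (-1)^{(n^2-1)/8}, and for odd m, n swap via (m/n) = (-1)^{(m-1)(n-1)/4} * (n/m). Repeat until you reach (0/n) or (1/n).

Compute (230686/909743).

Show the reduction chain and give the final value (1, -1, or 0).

1

factor out 2^1: 230686 = 2^1·115343; with 909743 mod 8 = 7, (2/909743) = +1; sign now +1; continue with (115343/909743)
flip (115343/909743) -> (909743/115343): both odd, 115343 mod 4 = 3, 909743 mod 4 = 3, so the flip contributes -1; sign now -1
(909743/115343): 909743 mod 115343 = 102342, so (909743/115343) = (102342/115343)
factor out 2^1: 102342 = 2^1·51171; with 115343 mod 8 = 7, (2/115343) = +1; sign now -1; continue with (51171/115343)
flip (51171/115343) -> (115343/51171): both odd, 51171 mod 4 = 3, 115343 mod 4 = 3, so the flip contributes -1; sign now +1
(115343/51171): 115343 mod 51171 = 13001, so (115343/51171) = (13001/51171)
flip (13001/51171) -> (51171/13001): both odd, 13001 mod 4 = 1, 51171 mod 4 = 3, so the flip contributes +1; sign now +1
(51171/13001): 51171 mod 13001 = 12168, so (51171/13001) = (12168/13001)
factor out 2^3: 12168 = 2^3·1521; with 13001 mod 8 = 1, (2/13001) = +1; sign now +1; continue with (1521/13001)
flip (1521/13001) -> (13001/1521): both odd, 1521 mod 4 = 1, 13001 mod 4 = 1, so the flip contributes +1; sign now +1
(13001/1521): 13001 mod 1521 = 833, so (13001/1521) = (833/1521)
flip (833/1521) -> (1521/833): both odd, 833 mod 4 = 1, 1521 mod 4 = 1, so the flip contributes +1; sign now +1
(1521/833): 1521 mod 833 = 688, so (1521/833) = (688/833)
factor out 2^4: 688 = 2^4·43; with 833 mod 8 = 1, (2/833) = +1; sign now +1; continue with (43/833)
flip (43/833) -> (833/43): both odd, 43 mod 4 = 3, 833 mod 4 = 1, so the flip contributes +1; sign now +1
(833/43): 833 mod 43 = 16, so (833/43) = (16/43)
factor out 2^4: 16 = 2^4·1; with 43 mod 8 = 3, (2/43) = -1; sign now +1; continue with (1/43)
reached (1/43) = 1, so the symbol is +1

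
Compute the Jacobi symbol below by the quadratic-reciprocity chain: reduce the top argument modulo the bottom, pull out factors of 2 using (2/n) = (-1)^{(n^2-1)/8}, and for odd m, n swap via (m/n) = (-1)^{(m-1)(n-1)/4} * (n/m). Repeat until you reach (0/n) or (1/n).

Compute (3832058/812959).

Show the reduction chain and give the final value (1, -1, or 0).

(3832058/812959): 3832058 mod 812959 = 580222, so (3832058/812959) = (580222/812959)
factor out 2^1: 580222 = 2^1·290111; with 812959 mod 8 = 7, (2/812959) = +1; sign now +1; continue with (290111/812959)
flip (290111/812959) -> (812959/290111): both odd, 290111 mod 4 = 3, 812959 mod 4 = 3, so the flip contributes -1; sign now -1
(812959/290111): 812959 mod 290111 = 232737, so (812959/290111) = (232737/290111)
flip (232737/290111) -> (290111/232737): both odd, 232737 mod 4 = 1, 290111 mod 4 = 3, so the flip contributes +1; sign now -1
(290111/232737): 290111 mod 232737 = 57374, so (290111/232737) = (57374/232737)
factor out 2^1: 57374 = 2^1·28687; with 232737 mod 8 = 1, (2/232737) = +1; sign now -1; continue with (28687/232737)
flip (28687/232737) -> (232737/28687): both odd, 28687 mod 4 = 3, 232737 mod 4 = 1, so the flip contributes +1; sign now -1
(232737/28687): 232737 mod 28687 = 3241, so (232737/28687) = (3241/28687)
flip (3241/28687) -> (28687/3241): both odd, 3241 mod 4 = 1, 28687 mod 4 = 3, so the flip contributes +1; sign now -1
(28687/3241): 28687 mod 3241 = 2759, so (28687/3241) = (2759/3241)
flip (2759/3241) -> (3241/2759): both odd, 2759 mod 4 = 3, 3241 mod 4 = 1, so the flip contributes +1; sign now -1
(3241/2759): 3241 mod 2759 = 482, so (3241/2759) = (482/2759)
factor out 2^1: 482 = 2^1·241; with 2759 mod 8 = 7, (2/2759) = +1; sign now -1; continue with (241/2759)
flip (241/2759) -> (2759/241): both odd, 241 mod 4 = 1, 2759 mod 4 = 3, so the flip contributes +1; sign now -1
(2759/241): 2759 mod 241 = 108, so (2759/241) = (108/241)
factor out 2^2: 108 = 2^2·27; with 241 mod 8 = 1, (2/241) = +1; sign now -1; continue with (27/241)
flip (27/241) -> (241/27): both odd, 27 mod 4 = 3, 241 mod 4 = 1, so the flip contributes +1; sign now -1
(241/27): 241 mod 27 = 25, so (241/27) = (25/27)
flip (25/27) -> (27/25): both odd, 25 mod 4 = 1, 27 mod 4 = 3, so the flip contributes +1; sign now -1
(27/25): 27 mod 25 = 2, so (27/25) = (2/25)
factor out 2^1: 2 = 2^1·1; with 25 mod 8 = 1, (2/25) = +1; sign now -1; continue with (1/25)
reached (1/25) = 1, so the symbol is -1

-1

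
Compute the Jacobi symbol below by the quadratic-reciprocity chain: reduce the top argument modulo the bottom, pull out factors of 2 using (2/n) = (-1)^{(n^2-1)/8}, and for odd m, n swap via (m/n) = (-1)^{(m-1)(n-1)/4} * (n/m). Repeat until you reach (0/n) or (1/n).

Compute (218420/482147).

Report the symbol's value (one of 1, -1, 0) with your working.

-1

factor out 2^2: 218420 = 2^2·54605; with 482147 mod 8 = 3, (2/482147) = -1; sign now +1; continue with (54605/482147)
flip (54605/482147) -> (482147/54605): both odd, 54605 mod 4 = 1, 482147 mod 4 = 3, so the flip contributes +1; sign now +1
(482147/54605): 482147 mod 54605 = 45307, so (482147/54605) = (45307/54605)
flip (45307/54605) -> (54605/45307): both odd, 45307 mod 4 = 3, 54605 mod 4 = 1, so the flip contributes +1; sign now +1
(54605/45307): 54605 mod 45307 = 9298, so (54605/45307) = (9298/45307)
factor out 2^1: 9298 = 2^1·4649; with 45307 mod 8 = 3, (2/45307) = -1; sign now -1; continue with (4649/45307)
flip (4649/45307) -> (45307/4649): both odd, 4649 mod 4 = 1, 45307 mod 4 = 3, so the flip contributes +1; sign now -1
(45307/4649): 45307 mod 4649 = 3466, so (45307/4649) = (3466/4649)
factor out 2^1: 3466 = 2^1·1733; with 4649 mod 8 = 1, (2/4649) = +1; sign now -1; continue with (1733/4649)
flip (1733/4649) -> (4649/1733): both odd, 1733 mod 4 = 1, 4649 mod 4 = 1, so the flip contributes +1; sign now -1
(4649/1733): 4649 mod 1733 = 1183, so (4649/1733) = (1183/1733)
flip (1183/1733) -> (1733/1183): both odd, 1183 mod 4 = 3, 1733 mod 4 = 1, so the flip contributes +1; sign now -1
(1733/1183): 1733 mod 1183 = 550, so (1733/1183) = (550/1183)
factor out 2^1: 550 = 2^1·275; with 1183 mod 8 = 7, (2/1183) = +1; sign now -1; continue with (275/1183)
flip (275/1183) -> (1183/275): both odd, 275 mod 4 = 3, 1183 mod 4 = 3, so the flip contributes -1; sign now +1
(1183/275): 1183 mod 275 = 83, so (1183/275) = (83/275)
flip (83/275) -> (275/83): both odd, 83 mod 4 = 3, 275 mod 4 = 3, so the flip contributes -1; sign now -1
(275/83): 275 mod 83 = 26, so (275/83) = (26/83)
factor out 2^1: 26 = 2^1·13; with 83 mod 8 = 3, (2/83) = -1; sign now +1; continue with (13/83)
flip (13/83) -> (83/13): both odd, 13 mod 4 = 1, 83 mod 4 = 3, so the flip contributes +1; sign now +1
(83/13): 83 mod 13 = 5, so (83/13) = (5/13)
flip (5/13) -> (13/5): both odd, 5 mod 4 = 1, 13 mod 4 = 1, so the flip contributes +1; sign now +1
(13/5): 13 mod 5 = 3, so (13/5) = (3/5)
flip (3/5) -> (5/3): both odd, 3 mod 4 = 3, 5 mod 4 = 1, so the flip contributes +1; sign now +1
(5/3): 5 mod 3 = 2, so (5/3) = (2/3)
factor out 2^1: 2 = 2^1·1; with 3 mod 8 = 3, (2/3) = -1; sign now -1; continue with (1/3)
reached (1/3) = 1, so the symbol is -1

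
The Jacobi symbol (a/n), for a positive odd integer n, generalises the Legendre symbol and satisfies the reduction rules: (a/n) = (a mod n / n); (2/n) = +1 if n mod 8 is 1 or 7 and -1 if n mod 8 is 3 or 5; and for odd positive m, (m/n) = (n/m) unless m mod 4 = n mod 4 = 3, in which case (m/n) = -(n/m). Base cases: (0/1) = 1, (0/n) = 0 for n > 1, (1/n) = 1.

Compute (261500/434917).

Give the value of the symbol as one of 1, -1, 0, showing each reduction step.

261500 = 2^2·65375; (2/434917) = -1 since 434917 mod 8 = 5, so (261500/434917) = (-1)^2·(65375/434917); sign now +1
reciprocity: (65375/434917) = +1·(434917/65375) since 65375 mod 4 = 3, 434917 mod 4 = 1; sign now +1
(434917/65375) = (42667/65375)   [reduce mod 65375]
reciprocity: (42667/65375) = -1·(65375/42667) since 42667 mod 4 = 3, 65375 mod 4 = 3; sign now -1
(65375/42667) = (22708/42667)   [reduce mod 42667]
22708 = 2^2·5677; (2/42667) = -1 since 42667 mod 8 = 3, so (22708/42667) = (-1)^2·(5677/42667); sign now -1
reciprocity: (5677/42667) = +1·(42667/5677) since 5677 mod 4 = 1, 42667 mod 4 = 3; sign now -1
(42667/5677) = (2928/5677)   [reduce mod 5677]
2928 = 2^4·183; (2/5677) = -1 since 5677 mod 8 = 5, so (2928/5677) = (-1)^4·(183/5677); sign now -1
reciprocity: (183/5677) = +1·(5677/183) since 183 mod 4 = 3, 5677 mod 4 = 1; sign now -1
(5677/183) = (4/183)   [reduce mod 183]
4 = 2^2·1; (2/183) = +1 since 183 mod 8 = 7, so (4/183) = (+1)^2·(1/183); sign now -1
(1/183) = 1; final value = sign = -1

-1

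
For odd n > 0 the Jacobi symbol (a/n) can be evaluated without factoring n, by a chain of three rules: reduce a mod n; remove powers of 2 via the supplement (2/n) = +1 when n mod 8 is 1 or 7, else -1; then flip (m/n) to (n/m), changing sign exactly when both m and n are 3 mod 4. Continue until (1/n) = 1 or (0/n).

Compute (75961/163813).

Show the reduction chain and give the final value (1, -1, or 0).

1

flip (75961/163813) -> (163813/75961): both odd, 75961 mod 4 = 1, 163813 mod 4 = 1, so the flip contributes +1; sign now +1
(163813/75961): 163813 mod 75961 = 11891, so (163813/75961) = (11891/75961)
flip (11891/75961) -> (75961/11891): both odd, 11891 mod 4 = 3, 75961 mod 4 = 1, so the flip contributes +1; sign now +1
(75961/11891): 75961 mod 11891 = 4615, so (75961/11891) = (4615/11891)
flip (4615/11891) -> (11891/4615): both odd, 4615 mod 4 = 3, 11891 mod 4 = 3, so the flip contributes -1; sign now -1
(11891/4615): 11891 mod 4615 = 2661, so (11891/4615) = (2661/4615)
flip (2661/4615) -> (4615/2661): both odd, 2661 mod 4 = 1, 4615 mod 4 = 3, so the flip contributes +1; sign now -1
(4615/2661): 4615 mod 2661 = 1954, so (4615/2661) = (1954/2661)
factor out 2^1: 1954 = 2^1·977; with 2661 mod 8 = 5, (2/2661) = -1; sign now +1; continue with (977/2661)
flip (977/2661) -> (2661/977): both odd, 977 mod 4 = 1, 2661 mod 4 = 1, so the flip contributes +1; sign now +1
(2661/977): 2661 mod 977 = 707, so (2661/977) = (707/977)
flip (707/977) -> (977/707): both odd, 707 mod 4 = 3, 977 mod 4 = 1, so the flip contributes +1; sign now +1
(977/707): 977 mod 707 = 270, so (977/707) = (270/707)
factor out 2^1: 270 = 2^1·135; with 707 mod 8 = 3, (2/707) = -1; sign now -1; continue with (135/707)
flip (135/707) -> (707/135): both odd, 135 mod 4 = 3, 707 mod 4 = 3, so the flip contributes -1; sign now +1
(707/135): 707 mod 135 = 32, so (707/135) = (32/135)
factor out 2^5: 32 = 2^5·1; with 135 mod 8 = 7, (2/135) = +1; sign now +1; continue with (1/135)
reached (1/135) = 1, so the symbol is +1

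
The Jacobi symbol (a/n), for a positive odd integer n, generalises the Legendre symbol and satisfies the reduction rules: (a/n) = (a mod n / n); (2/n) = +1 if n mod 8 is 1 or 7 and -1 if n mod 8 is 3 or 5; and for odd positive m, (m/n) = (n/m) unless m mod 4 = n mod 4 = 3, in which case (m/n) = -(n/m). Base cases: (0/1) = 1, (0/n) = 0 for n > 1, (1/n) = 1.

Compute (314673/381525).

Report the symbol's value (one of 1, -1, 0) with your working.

reciprocity: (314673/381525) = +1·(381525/314673) since 314673 mod 4 = 1, 381525 mod 4 = 1; sign now +1
(381525/314673) = (66852/314673)   [reduce mod 314673]
66852 = 2^2·16713; (2/314673) = +1 since 314673 mod 8 = 1, so (66852/314673) = (+1)^2·(16713/314673); sign now +1
reciprocity: (16713/314673) = +1·(314673/16713) since 16713 mod 4 = 1, 314673 mod 4 = 1; sign now +1
(314673/16713) = (13839/16713)   [reduce mod 16713]
reciprocity: (13839/16713) = +1·(16713/13839) since 13839 mod 4 = 3, 16713 mod 4 = 1; sign now +1
(16713/13839) = (2874/13839)   [reduce mod 13839]
2874 = 2^1·1437; (2/13839) = +1 since 13839 mod 8 = 7, so (2874/13839) = (+1)^1·(1437/13839); sign now +1
reciprocity: (1437/13839) = +1·(13839/1437) since 1437 mod 4 = 1, 13839 mod 4 = 3; sign now +1
(13839/1437) = (906/1437)   [reduce mod 1437]
906 = 2^1·453; (2/1437) = -1 since 1437 mod 8 = 5, so (906/1437) = (-1)^1·(453/1437); sign now -1
reciprocity: (453/1437) = +1·(1437/453) since 453 mod 4 = 1, 1437 mod 4 = 1; sign now -1
(1437/453) = (78/453)   [reduce mod 453]
78 = 2^1·39; (2/453) = -1 since 453 mod 8 = 5, so (78/453) = (-1)^1·(39/453); sign now +1
reciprocity: (39/453) = +1·(453/39) since 39 mod 4 = 3, 453 mod 4 = 1; sign now +1
(453/39) = (24/39)   [reduce mod 39]
24 = 2^3·3; (2/39) = +1 since 39 mod 8 = 7, so (24/39) = (+1)^3·(3/39); sign now +1
reciprocity: (3/39) = -1·(39/3) since 3 mod 4 = 3, 39 mod 4 = 3; sign now -1
(39/3) = (0/3)   [reduce mod 3]
(0/3) = 0   [gcd(a, n) > 1]; final value = 0

0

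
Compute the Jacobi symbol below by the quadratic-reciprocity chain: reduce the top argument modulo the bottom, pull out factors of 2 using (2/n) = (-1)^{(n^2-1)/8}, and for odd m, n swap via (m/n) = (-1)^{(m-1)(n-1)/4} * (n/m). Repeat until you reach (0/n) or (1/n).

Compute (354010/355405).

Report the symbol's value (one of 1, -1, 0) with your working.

0

factor out 2^1: 354010 = 2^1·177005; with 355405 mod 8 = 5, (2/355405) = -1; sign now -1; continue with (177005/355405)
flip (177005/355405) -> (355405/177005): both odd, 177005 mod 4 = 1, 355405 mod 4 = 1, so the flip contributes +1; sign now -1
(355405/177005): 355405 mod 177005 = 1395, so (355405/177005) = (1395/177005)
flip (1395/177005) -> (177005/1395): both odd, 1395 mod 4 = 3, 177005 mod 4 = 1, so the flip contributes +1; sign now -1
(177005/1395): 177005 mod 1395 = 1235, so (177005/1395) = (1235/1395)
flip (1235/1395) -> (1395/1235): both odd, 1235 mod 4 = 3, 1395 mod 4 = 3, so the flip contributes -1; sign now +1
(1395/1235): 1395 mod 1235 = 160, so (1395/1235) = (160/1235)
factor out 2^5: 160 = 2^5·5; with 1235 mod 8 = 3, (2/1235) = -1; sign now -1; continue with (5/1235)
flip (5/1235) -> (1235/5): both odd, 5 mod 4 = 1, 1235 mod 4 = 3, so the flip contributes +1; sign now -1
(1235/5): 1235 mod 5 = 0, so (1235/5) = (0/5)
reached (0/5); gcd(a, n) > 1, so (0/5) = 0 and the symbol is 0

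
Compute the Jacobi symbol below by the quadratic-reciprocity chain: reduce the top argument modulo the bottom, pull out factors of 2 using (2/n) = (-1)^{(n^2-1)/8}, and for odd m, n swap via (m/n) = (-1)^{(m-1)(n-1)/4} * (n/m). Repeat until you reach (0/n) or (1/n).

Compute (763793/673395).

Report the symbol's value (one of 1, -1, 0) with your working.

(763793/673395) = (90398/673395)   [reduce mod 673395]
90398 = 2^1·45199; (2/673395) = -1 since 673395 mod 8 = 3, so (90398/673395) = (-1)^1·(45199/673395); sign now -1
reciprocity: (45199/673395) = -1·(673395/45199) since 45199 mod 4 = 3, 673395 mod 4 = 3; sign now +1
(673395/45199) = (40609/45199)   [reduce mod 45199]
reciprocity: (40609/45199) = +1·(45199/40609) since 40609 mod 4 = 1, 45199 mod 4 = 3; sign now +1
(45199/40609) = (4590/40609)   [reduce mod 40609]
4590 = 2^1·2295; (2/40609) = +1 since 40609 mod 8 = 1, so (4590/40609) = (+1)^1·(2295/40609); sign now +1
reciprocity: (2295/40609) = +1·(40609/2295) since 2295 mod 4 = 3, 40609 mod 4 = 1; sign now +1
(40609/2295) = (1594/2295)   [reduce mod 2295]
1594 = 2^1·797; (2/2295) = +1 since 2295 mod 8 = 7, so (1594/2295) = (+1)^1·(797/2295); sign now +1
reciprocity: (797/2295) = +1·(2295/797) since 797 mod 4 = 1, 2295 mod 4 = 3; sign now +1
(2295/797) = (701/797)   [reduce mod 797]
reciprocity: (701/797) = +1·(797/701) since 701 mod 4 = 1, 797 mod 4 = 1; sign now +1
(797/701) = (96/701)   [reduce mod 701]
96 = 2^5·3; (2/701) = -1 since 701 mod 8 = 5, so (96/701) = (-1)^5·(3/701); sign now -1
reciprocity: (3/701) = +1·(701/3) since 3 mod 4 = 3, 701 mod 4 = 1; sign now -1
(701/3) = (2/3)   [reduce mod 3]
2 = 2^1·1; (2/3) = -1 since 3 mod 8 = 3, so (2/3) = (-1)^1·(1/3); sign now +1
(1/3) = 1; final value = sign = +1

1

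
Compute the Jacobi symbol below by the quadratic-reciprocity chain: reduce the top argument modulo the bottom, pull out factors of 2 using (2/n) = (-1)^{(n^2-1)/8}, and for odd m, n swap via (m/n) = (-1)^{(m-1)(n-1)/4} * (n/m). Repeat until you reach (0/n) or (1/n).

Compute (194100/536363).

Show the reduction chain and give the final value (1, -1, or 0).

0

194100 = 2^2·48525; (2/536363) = -1 since 536363 mod 8 = 3, so (194100/536363) = (-1)^2·(48525/536363); sign now +1
reciprocity: (48525/536363) = +1·(536363/48525) since 48525 mod 4 = 1, 536363 mod 4 = 3; sign now +1
(536363/48525) = (2588/48525)   [reduce mod 48525]
2588 = 2^2·647; (2/48525) = -1 since 48525 mod 8 = 5, so (2588/48525) = (-1)^2·(647/48525); sign now +1
reciprocity: (647/48525) = +1·(48525/647) since 647 mod 4 = 3, 48525 mod 4 = 1; sign now +1
(48525/647) = (0/647)   [reduce mod 647]
(0/647) = 0   [gcd(a, n) > 1]; final value = 0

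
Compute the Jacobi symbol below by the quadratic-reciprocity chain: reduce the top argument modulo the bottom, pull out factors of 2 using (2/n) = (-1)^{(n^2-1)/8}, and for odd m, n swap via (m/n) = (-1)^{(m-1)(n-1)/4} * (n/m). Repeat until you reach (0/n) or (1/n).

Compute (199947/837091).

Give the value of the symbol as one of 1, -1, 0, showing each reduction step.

0

flip (199947/837091) -> (837091/199947): both odd, 199947 mod 4 = 3, 837091 mod 4 = 3, so the flip contributes -1; sign now -1
(837091/199947): 837091 mod 199947 = 37303, so (837091/199947) = (37303/199947)
flip (37303/199947) -> (199947/37303): both odd, 37303 mod 4 = 3, 199947 mod 4 = 3, so the flip contributes -1; sign now +1
(199947/37303): 199947 mod 37303 = 13432, so (199947/37303) = (13432/37303)
factor out 2^3: 13432 = 2^3·1679; with 37303 mod 8 = 7, (2/37303) = +1; sign now +1; continue with (1679/37303)
flip (1679/37303) -> (37303/1679): both odd, 1679 mod 4 = 3, 37303 mod 4 = 3, so the flip contributes -1; sign now -1
(37303/1679): 37303 mod 1679 = 365, so (37303/1679) = (365/1679)
flip (365/1679) -> (1679/365): both odd, 365 mod 4 = 1, 1679 mod 4 = 3, so the flip contributes +1; sign now -1
(1679/365): 1679 mod 365 = 219, so (1679/365) = (219/365)
flip (219/365) -> (365/219): both odd, 219 mod 4 = 3, 365 mod 4 = 1, so the flip contributes +1; sign now -1
(365/219): 365 mod 219 = 146, so (365/219) = (146/219)
factor out 2^1: 146 = 2^1·73; with 219 mod 8 = 3, (2/219) = -1; sign now +1; continue with (73/219)
flip (73/219) -> (219/73): both odd, 73 mod 4 = 1, 219 mod 4 = 3, so the flip contributes +1; sign now +1
(219/73): 219 mod 73 = 0, so (219/73) = (0/73)
reached (0/73); gcd(a, n) > 1, so (0/73) = 0 and the symbol is 0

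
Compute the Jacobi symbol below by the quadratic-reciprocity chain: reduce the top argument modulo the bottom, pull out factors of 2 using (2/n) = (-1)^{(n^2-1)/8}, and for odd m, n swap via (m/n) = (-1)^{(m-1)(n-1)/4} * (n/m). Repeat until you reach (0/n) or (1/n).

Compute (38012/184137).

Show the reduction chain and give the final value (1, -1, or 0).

38012 = 2^2·9503; (2/184137) = +1 since 184137 mod 8 = 1, so (38012/184137) = (+1)^2·(9503/184137); sign now +1
reciprocity: (9503/184137) = +1·(184137/9503) since 9503 mod 4 = 3, 184137 mod 4 = 1; sign now +1
(184137/9503) = (3580/9503)   [reduce mod 9503]
3580 = 2^2·895; (2/9503) = +1 since 9503 mod 8 = 7, so (3580/9503) = (+1)^2·(895/9503); sign now +1
reciprocity: (895/9503) = -1·(9503/895) since 895 mod 4 = 3, 9503 mod 4 = 3; sign now -1
(9503/895) = (553/895)   [reduce mod 895]
reciprocity: (553/895) = +1·(895/553) since 553 mod 4 = 1, 895 mod 4 = 3; sign now -1
(895/553) = (342/553)   [reduce mod 553]
342 = 2^1·171; (2/553) = +1 since 553 mod 8 = 1, so (342/553) = (+1)^1·(171/553); sign now -1
reciprocity: (171/553) = +1·(553/171) since 171 mod 4 = 3, 553 mod 4 = 1; sign now -1
(553/171) = (40/171)   [reduce mod 171]
40 = 2^3·5; (2/171) = -1 since 171 mod 8 = 3, so (40/171) = (-1)^3·(5/171); sign now +1
reciprocity: (5/171) = +1·(171/5) since 5 mod 4 = 1, 171 mod 4 = 3; sign now +1
(171/5) = (1/5)   [reduce mod 5]
(1/5) = 1; final value = sign = +1

1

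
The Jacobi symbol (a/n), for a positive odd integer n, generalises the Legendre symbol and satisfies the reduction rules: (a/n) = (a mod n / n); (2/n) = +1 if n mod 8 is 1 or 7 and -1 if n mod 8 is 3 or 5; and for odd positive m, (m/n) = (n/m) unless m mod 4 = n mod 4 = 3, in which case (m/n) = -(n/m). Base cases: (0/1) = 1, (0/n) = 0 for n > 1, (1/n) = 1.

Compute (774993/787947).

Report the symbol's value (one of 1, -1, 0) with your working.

reciprocity: (774993/787947) = +1·(787947/774993) since 774993 mod 4 = 1, 787947 mod 4 = 3; sign now +1
(787947/774993) = (12954/774993)   [reduce mod 774993]
12954 = 2^1·6477; (2/774993) = +1 since 774993 mod 8 = 1, so (12954/774993) = (+1)^1·(6477/774993); sign now +1
reciprocity: (6477/774993) = +1·(774993/6477) since 6477 mod 4 = 1, 774993 mod 4 = 1; sign now +1
(774993/6477) = (4230/6477)   [reduce mod 6477]
4230 = 2^1·2115; (2/6477) = -1 since 6477 mod 8 = 5, so (4230/6477) = (-1)^1·(2115/6477); sign now -1
reciprocity: (2115/6477) = +1·(6477/2115) since 2115 mod 4 = 3, 6477 mod 4 = 1; sign now -1
(6477/2115) = (132/2115)   [reduce mod 2115]
132 = 2^2·33; (2/2115) = -1 since 2115 mod 8 = 3, so (132/2115) = (-1)^2·(33/2115); sign now -1
reciprocity: (33/2115) = +1·(2115/33) since 33 mod 4 = 1, 2115 mod 4 = 3; sign now -1
(2115/33) = (3/33)   [reduce mod 33]
reciprocity: (3/33) = +1·(33/3) since 3 mod 4 = 3, 33 mod 4 = 1; sign now -1
(33/3) = (0/3)   [reduce mod 3]
(0/3) = 0   [gcd(a, n) > 1]; final value = 0

0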